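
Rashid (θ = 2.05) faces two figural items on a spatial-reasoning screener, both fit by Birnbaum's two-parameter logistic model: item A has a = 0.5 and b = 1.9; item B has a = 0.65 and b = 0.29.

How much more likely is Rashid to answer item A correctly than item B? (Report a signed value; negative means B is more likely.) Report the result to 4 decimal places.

P(θ) = 1 / (1 + exp(−a(θ − b)))
P_A = 0.5187
P_B = 0.7584
P_A − P_B = -0.2397

-0.2397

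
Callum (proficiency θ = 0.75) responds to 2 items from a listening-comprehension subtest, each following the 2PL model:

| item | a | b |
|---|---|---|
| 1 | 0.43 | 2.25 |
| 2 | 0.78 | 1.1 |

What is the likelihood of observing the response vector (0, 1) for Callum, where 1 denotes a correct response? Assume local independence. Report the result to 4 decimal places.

P(θ) = 1 / (1 + exp(−a(θ − b)))
P_1 = 1/(1+e^{0.6450}) = 0.3441
P_2 = 1/(1+e^{0.2730}) = 0.4322
L = (1−P_1) × P_2 = 0.6559 × 0.4322 = 0.28345

0.2835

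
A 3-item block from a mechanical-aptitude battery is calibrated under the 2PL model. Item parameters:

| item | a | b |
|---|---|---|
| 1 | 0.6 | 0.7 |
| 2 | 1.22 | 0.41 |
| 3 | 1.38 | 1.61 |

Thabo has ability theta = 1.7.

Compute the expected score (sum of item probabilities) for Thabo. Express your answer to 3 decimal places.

2.005

P(theta) = 1 / (1 + exp(−a(theta − b)))
P_1 = 1/(1+e^{-0.6000}) = 0.6457
P_2 = 1/(1+e^{-1.5738}) = 0.8283
P_3 = 1/(1+e^{-0.1242}) = 0.5310
E[score] = 0.6457 + 0.8283 + 0.5310 = 2.0050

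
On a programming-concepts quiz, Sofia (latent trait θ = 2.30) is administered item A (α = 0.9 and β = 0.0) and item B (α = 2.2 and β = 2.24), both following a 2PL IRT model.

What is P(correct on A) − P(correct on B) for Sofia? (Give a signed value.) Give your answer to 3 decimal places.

P(θ) = 1 / (1 + exp(−α(θ − β)))
P_A = 0.8880
P_B = 0.5330
P_A − P_B = 0.3550

0.355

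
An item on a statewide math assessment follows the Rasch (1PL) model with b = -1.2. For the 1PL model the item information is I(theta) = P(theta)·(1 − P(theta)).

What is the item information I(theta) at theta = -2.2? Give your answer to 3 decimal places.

P = 1/(1+e^{1.0000}) = 0.2689
P(1−P) = 0.2689 × 0.7311 = 0.1966
I = P(1−P) = 0.19661

0.197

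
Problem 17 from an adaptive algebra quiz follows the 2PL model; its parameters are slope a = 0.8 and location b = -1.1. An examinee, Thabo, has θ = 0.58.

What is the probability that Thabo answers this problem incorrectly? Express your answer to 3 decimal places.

0.207

P(θ) = 1 / (1 + exp(−a(θ − b)))
Exponent: 0.8 × (0.58 − (-1.1)) = 1.3440
1/(1 + e^{-1.3440}) = 0.7931
P(incorrect) = 1 − 0.7931 = 0.2069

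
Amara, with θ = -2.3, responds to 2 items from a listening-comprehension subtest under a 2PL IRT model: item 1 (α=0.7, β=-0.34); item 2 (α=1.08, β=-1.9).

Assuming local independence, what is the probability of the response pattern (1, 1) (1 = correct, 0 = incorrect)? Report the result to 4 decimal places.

0.0796

P(θ) = 1 / (1 + exp(−α(θ − β)))
P_1 = 1/(1+e^{1.3720}) = 0.2023
P_2 = 1/(1+e^{0.4320}) = 0.3936
L = P_1 × P_2 = 0.2023 × 0.3936 = 0.07963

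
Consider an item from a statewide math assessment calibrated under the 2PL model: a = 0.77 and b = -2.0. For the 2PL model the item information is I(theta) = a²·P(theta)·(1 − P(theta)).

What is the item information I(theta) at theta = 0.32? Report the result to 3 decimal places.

0.073

P = 1/(1+e^{-1.7864}) = 0.8565
P(1−P) = 0.8565 × 0.1435 = 0.1229
I = a² × P(1−P) = 0.77² × 0.1229 = 0.07288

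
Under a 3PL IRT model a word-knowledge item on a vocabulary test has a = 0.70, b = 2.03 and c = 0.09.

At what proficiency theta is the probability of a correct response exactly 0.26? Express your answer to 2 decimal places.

-0.07

P(theta) = c + (1 − c) · 1 / (1 + exp(−a(theta − b)))
Remove guessing floor: (0.26 − 0.09)/(1 − 0.09) = 0.1868
logit = ln(0.1868/0.8132) = -1.4709
theta = b + logit/(a) = 2.03 + (-1.4709)/0.7000 = -0.0712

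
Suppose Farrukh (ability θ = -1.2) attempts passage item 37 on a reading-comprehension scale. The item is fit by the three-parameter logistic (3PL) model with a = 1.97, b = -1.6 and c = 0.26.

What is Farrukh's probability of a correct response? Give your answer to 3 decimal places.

0.769

P(θ) = c + (1 − c) · 1 / (1 + exp(−a(θ − b)))
Exponent: 1.97 × (-1.2 − (-1.6)) = 0.7880
1/(1 + e^{-0.7880}) = 0.6874
P = 0.26 + 0.74 × 0.6874 = 0.7687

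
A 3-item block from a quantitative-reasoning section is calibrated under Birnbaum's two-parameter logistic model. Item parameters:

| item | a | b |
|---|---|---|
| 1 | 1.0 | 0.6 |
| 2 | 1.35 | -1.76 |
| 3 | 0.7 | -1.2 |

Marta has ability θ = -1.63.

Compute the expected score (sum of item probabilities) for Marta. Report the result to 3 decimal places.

1.066

P(θ) = 1 / (1 + exp(−a(θ − b)))
P_1 = 1/(1+e^{2.2300}) = 0.0971
P_2 = 1/(1+e^{-0.1755}) = 0.5438
P_3 = 1/(1+e^{0.3010}) = 0.4253
E[score] = 0.0971 + 0.5438 + 0.4253 = 1.0662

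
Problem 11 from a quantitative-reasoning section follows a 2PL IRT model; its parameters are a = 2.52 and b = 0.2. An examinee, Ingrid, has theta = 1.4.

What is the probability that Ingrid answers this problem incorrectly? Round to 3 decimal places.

P(theta) = 1 / (1 + exp(−a(theta − b)))
Exponent: 2.52 × (1.4 − 0.2) = 3.0240
1/(1 + e^{-3.0240}) = 0.9536
P(incorrect) = 1 − 0.9536 = 0.0464

0.046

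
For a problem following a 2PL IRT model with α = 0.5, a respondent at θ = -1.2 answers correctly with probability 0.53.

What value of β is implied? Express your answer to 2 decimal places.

P(θ) = 1 / (1 + exp(−α(θ − β)))
logit(0.53) = ln(0.53/0.47) = 0.1201
β = θ − logit/(α) = -1.2 − 0.1201/0.5000 = -1.4403

-1.44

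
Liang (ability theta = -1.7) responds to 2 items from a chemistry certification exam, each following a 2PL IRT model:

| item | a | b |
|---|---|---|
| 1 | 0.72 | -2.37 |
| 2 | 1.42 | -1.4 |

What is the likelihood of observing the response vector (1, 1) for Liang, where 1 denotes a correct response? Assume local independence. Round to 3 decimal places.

P(theta) = 1 / (1 + exp(−a(theta − b)))
P_1 = 1/(1+e^{-0.4824}) = 0.6183
P_2 = 1/(1+e^{0.4260}) = 0.3951
L = P_1 × P_2 = 0.6183 × 0.3951 = 0.24428

0.244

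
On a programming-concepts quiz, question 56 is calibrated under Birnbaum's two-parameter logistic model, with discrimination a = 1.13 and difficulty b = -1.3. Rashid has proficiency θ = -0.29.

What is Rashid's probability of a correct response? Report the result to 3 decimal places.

0.758

P(θ) = 1 / (1 + exp(−a(θ − b)))
Exponent: 1.13 × (-0.29 − (-1.3)) = 1.1413
1/(1 + e^{-1.1413}) = 0.7579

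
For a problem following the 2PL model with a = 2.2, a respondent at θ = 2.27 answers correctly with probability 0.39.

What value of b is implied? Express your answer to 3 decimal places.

2.473

P(θ) = 1 / (1 + exp(−a(θ − b)))
logit(0.39) = ln(0.39/0.61) = -0.4473
b = θ − logit/(a) = 2.27 − (-0.4473)/2.2000 = 2.4733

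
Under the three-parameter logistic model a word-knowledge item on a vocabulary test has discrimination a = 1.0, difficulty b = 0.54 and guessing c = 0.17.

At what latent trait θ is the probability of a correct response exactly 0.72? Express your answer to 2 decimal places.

P(θ) = c + (1 − c) · 1 / (1 + exp(−a(θ − b)))
Remove guessing floor: (0.72 − 0.17)/(1 − 0.17) = 0.6627
logit = ln(0.6627/0.3373) = 0.6751
θ = b + logit/(a) = 0.54 + 0.6751/1.0000 = 1.2151

1.22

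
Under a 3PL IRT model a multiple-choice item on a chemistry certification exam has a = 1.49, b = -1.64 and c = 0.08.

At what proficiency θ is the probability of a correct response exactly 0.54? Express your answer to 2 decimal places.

-1.64

P(θ) = c + (1 − c) · 1 / (1 + exp(−a(θ − b)))
Remove guessing floor: (0.54 − 0.08)/(1 − 0.08) = 0.5000
logit = ln(0.5000/0.5000) = 0.0000
θ = b + logit/(a) = -1.64 + 0.0000/1.4900 = -1.6400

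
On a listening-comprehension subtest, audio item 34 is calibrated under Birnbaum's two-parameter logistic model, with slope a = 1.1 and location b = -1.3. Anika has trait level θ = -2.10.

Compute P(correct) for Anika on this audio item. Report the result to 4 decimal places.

P(θ) = 1 / (1 + exp(−a(θ − b)))
Exponent: 1.1 × (-2.10 − (-1.3)) = -0.8800
1/(1 + e^{0.8800}) = 0.2932

0.2932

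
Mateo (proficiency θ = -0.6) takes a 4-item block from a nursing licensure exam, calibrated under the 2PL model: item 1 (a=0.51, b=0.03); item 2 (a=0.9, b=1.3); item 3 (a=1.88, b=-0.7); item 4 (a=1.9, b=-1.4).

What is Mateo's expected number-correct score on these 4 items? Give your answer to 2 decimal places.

1.94

P(θ) = 1 / (1 + exp(−a(θ − b)))
P_1 = 1/(1+e^{0.3213}) = 0.4204
P_2 = 1/(1+e^{1.7100}) = 0.1532
P_3 = 1/(1+e^{-0.1880}) = 0.5469
P_4 = 1/(1+e^{-1.5200}) = 0.8205
E[score] = 0.4204 + 0.1532 + 0.5469 + 0.8205 = 1.9409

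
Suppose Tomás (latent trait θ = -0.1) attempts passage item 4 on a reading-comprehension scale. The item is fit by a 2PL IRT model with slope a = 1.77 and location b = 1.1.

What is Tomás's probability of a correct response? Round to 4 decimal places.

0.1068

P(θ) = 1 / (1 + exp(−a(θ − b)))
Exponent: 1.77 × (-0.1 − 1.1) = -2.1240
1/(1 + e^{2.1240}) = 0.1068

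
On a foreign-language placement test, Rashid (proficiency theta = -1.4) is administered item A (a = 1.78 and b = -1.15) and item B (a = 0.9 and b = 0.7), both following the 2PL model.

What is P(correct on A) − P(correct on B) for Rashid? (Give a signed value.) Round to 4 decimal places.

0.2593

P(theta) = 1 / (1 + exp(−a(theta − b)))
P_A = 0.3906
P_B = 0.1312
P_A − P_B = 0.2593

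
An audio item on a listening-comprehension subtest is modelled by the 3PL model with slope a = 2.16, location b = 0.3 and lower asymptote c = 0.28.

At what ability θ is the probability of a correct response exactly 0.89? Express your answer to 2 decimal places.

1.09

P(θ) = c + (1 − c) · 1 / (1 + exp(−a(θ − b)))
Remove guessing floor: (0.89 − 0.28)/(1 − 0.28) = 0.8472
logit = ln(0.8472/0.1528) = 1.7130
θ = b + logit/(a) = 0.3 + 1.7130/2.1600 = 1.0930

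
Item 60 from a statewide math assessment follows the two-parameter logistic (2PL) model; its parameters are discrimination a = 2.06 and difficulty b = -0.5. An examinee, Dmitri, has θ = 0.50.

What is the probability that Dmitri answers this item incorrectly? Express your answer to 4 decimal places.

P(θ) = 1 / (1 + exp(−a(θ − b)))
Exponent: 2.06 × (0.50 − (-0.5)) = 2.0600
1/(1 + e^{-2.0600}) = 0.8870
P(incorrect) = 1 − 0.8870 = 0.1130

0.1130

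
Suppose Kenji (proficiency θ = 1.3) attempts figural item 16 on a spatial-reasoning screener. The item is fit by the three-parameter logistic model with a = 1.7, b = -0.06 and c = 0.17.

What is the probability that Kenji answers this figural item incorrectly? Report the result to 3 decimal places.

0.075

P(θ) = c + (1 − c) · 1 / (1 + exp(−a(θ − b)))
Exponent: 1.7 × (1.3 − (-0.06)) = 2.3120
1/(1 + e^{-2.3120}) = 0.9099
P = 0.17 + 0.83 × 0.9099 = 0.9252
P(incorrect) = 1 − 0.9252 = 0.0748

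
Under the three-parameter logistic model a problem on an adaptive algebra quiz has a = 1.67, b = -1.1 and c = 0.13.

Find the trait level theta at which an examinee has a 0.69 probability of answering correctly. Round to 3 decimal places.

P(theta) = c + (1 − c) · 1 / (1 + exp(−a(theta − b)))
Remove guessing floor: (0.69 − 0.13)/(1 − 0.13) = 0.6437
logit = ln(0.6437/0.3563) = 0.5914
theta = b + logit/(a) = -1.1 + 0.5914/1.6700 = -0.7459

-0.746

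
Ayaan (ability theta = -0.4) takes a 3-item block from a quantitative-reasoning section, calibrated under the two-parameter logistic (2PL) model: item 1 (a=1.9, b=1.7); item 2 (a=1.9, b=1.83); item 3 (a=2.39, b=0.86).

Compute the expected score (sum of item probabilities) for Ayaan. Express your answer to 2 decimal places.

0.08

P(theta) = 1 / (1 + exp(−a(theta − b)))
P_1 = 1/(1+e^{3.9900}) = 0.0182
P_2 = 1/(1+e^{4.2370}) = 0.0142
P_3 = 1/(1+e^{3.0114}) = 0.0469
E[score] = 0.0182 + 0.0142 + 0.0469 = 0.0793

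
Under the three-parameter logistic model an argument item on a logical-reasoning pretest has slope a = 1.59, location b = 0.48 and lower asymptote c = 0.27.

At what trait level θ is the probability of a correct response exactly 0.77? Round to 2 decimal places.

P(θ) = c + (1 − c) · 1 / (1 + exp(−a(θ − b)))
Remove guessing floor: (0.77 − 0.27)/(1 − 0.27) = 0.6849
logit = ln(0.6849/0.3151) = 0.7765
θ = b + logit/(a) = 0.48 + 0.7765/1.5900 = 0.9684

0.97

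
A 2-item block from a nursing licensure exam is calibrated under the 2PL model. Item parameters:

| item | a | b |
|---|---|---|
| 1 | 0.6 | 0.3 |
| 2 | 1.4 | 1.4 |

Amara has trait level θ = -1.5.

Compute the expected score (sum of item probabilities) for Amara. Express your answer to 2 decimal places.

P(θ) = 1 / (1 + exp(−a(θ − b)))
P_1 = 1/(1+e^{1.0800}) = 0.2535
P_2 = 1/(1+e^{4.0600}) = 0.0170
E[score] = 0.2535 + 0.0170 = 0.2705

0.27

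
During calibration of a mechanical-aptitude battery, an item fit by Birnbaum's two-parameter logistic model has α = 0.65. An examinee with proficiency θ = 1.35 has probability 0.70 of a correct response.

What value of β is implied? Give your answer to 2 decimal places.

P(θ) = 1 / (1 + exp(−α(θ − β)))
logit(0.70) = ln(0.70/0.30) = 0.8473
β = θ − logit/(α) = 1.35 − 0.8473/0.6500 = 0.0465

0.05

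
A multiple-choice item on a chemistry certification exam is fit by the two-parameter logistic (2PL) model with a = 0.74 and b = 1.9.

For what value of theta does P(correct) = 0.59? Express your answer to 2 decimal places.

2.39

P(theta) = 1 / (1 + exp(−a(theta − b)))
logit = ln(0.5900/0.4100) = 0.3640
theta = b + logit/(a) = 1.9 + 0.3640/0.7400 = 2.3918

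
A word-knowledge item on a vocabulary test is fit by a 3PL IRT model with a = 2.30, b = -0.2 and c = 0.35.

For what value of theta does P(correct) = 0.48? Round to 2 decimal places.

P(theta) = c + (1 − c) · 1 / (1 + exp(−a(theta − b)))
Remove guessing floor: (0.48 − 0.35)/(1 − 0.35) = 0.2000
logit = ln(0.2000/0.8000) = -1.3863
theta = b + logit/(a) = -0.2 + (-1.3863)/2.3000 = -0.8027

-0.80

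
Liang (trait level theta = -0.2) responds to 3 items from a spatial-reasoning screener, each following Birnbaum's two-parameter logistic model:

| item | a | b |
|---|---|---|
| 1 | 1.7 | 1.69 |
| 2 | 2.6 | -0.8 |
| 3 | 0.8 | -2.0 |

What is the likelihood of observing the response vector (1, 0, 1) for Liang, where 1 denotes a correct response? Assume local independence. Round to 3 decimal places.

P(theta) = 1 / (1 + exp(−a(theta − b)))
P_1 = 1/(1+e^{3.2130}) = 0.0387
P_2 = 1/(1+e^{-1.5600}) = 0.8264
P_3 = 1/(1+e^{-1.4400}) = 0.8085
L = P_1 × (1−P_2) × P_3 = 0.0387 × 0.1736 × 0.8085 = 0.00543

0.005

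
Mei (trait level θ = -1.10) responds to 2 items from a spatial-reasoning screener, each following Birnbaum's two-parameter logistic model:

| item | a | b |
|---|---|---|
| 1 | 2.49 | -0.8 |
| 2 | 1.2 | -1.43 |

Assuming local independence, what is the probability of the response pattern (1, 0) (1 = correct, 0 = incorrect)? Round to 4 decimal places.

0.1293

P(θ) = 1 / (1 + exp(−a(θ − b)))
P_1 = 1/(1+e^{0.7470}) = 0.3215
P_2 = 1/(1+e^{-0.3960}) = 0.5977
L = P_1 × (1−P_2) = 0.3215 × 0.4023 = 0.12932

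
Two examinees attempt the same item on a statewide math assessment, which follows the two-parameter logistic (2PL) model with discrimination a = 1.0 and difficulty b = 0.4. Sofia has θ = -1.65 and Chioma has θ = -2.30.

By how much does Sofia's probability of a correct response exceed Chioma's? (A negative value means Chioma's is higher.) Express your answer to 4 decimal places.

P(θ) = 1 / (1 + exp(−a(θ − b)))
P(Sofia) = 0.1141  [exponent -2.0500]
P(Chioma) = 0.0630  [exponent -2.7000]
Difference = 0.1141 − 0.0630 = 0.0511

0.0511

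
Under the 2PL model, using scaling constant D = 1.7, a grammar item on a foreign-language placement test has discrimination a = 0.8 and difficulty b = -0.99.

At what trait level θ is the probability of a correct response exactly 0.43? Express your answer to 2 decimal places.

-1.20

P(θ) = 1 / (1 + exp(−D·a(θ − b)))
logit = ln(0.4300/0.5700) = -0.2819
θ = b + logit/(1.7·a) = -0.99 + (-0.2819)/1.3600 = -1.1972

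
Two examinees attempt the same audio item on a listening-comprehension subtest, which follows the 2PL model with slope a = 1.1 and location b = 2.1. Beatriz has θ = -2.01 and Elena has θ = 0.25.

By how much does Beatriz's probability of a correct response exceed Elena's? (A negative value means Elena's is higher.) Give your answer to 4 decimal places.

P(θ) = 1 / (1 + exp(−a(θ − b)))
P(Beatriz) = 0.0108  [exponent -4.5210]
P(Elena) = 0.1156  [exponent -2.0350]
Difference = 0.0108 − 0.1156 = -0.1048

-0.1048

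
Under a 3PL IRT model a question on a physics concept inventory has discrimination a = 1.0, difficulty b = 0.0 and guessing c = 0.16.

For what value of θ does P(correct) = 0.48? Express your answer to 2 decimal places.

P(θ) = c + (1 − c) · 1 / (1 + exp(−a(θ − b)))
Remove guessing floor: (0.48 − 0.16)/(1 − 0.16) = 0.3810
logit = ln(0.3810/0.6190) = -0.4855
θ = b + logit/(a) = 0.0 + (-0.4855)/1.0000 = -0.4855

-0.49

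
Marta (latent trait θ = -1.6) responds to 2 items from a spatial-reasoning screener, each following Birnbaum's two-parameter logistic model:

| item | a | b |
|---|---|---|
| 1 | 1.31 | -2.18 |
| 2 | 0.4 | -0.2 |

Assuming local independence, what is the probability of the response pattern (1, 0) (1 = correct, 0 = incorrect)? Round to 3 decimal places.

0.434

P(θ) = 1 / (1 + exp(−a(θ − b)))
P_1 = 1/(1+e^{-0.7598}) = 0.6813
P_2 = 1/(1+e^{0.5600}) = 0.3635
L = P_1 × (1−P_2) = 0.6813 × 0.6365 = 0.43362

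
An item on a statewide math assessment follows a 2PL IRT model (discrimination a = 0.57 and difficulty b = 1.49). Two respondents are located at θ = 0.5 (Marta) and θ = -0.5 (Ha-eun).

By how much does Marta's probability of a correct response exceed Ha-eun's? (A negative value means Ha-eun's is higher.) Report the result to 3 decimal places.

0.119

P(θ) = 1 / (1 + exp(−a(θ − b)))
P(Marta) = 0.3626  [exponent -0.5643]
P(Ha-eun) = 0.2434  [exponent -1.1343]
Difference = 0.3626 − 0.2434 = 0.1192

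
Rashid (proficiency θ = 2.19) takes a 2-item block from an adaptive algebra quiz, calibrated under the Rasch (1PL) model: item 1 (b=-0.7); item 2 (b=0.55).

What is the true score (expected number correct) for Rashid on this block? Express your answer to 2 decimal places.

1.78

P(θ) = 1 / (1 + exp(−(θ − b)))
P_1 = 1/(1+e^{-2.8900}) = 0.9473
P_2 = 1/(1+e^{-1.6400}) = 0.8375
E[score] = 0.9473 + 0.8375 = 1.7849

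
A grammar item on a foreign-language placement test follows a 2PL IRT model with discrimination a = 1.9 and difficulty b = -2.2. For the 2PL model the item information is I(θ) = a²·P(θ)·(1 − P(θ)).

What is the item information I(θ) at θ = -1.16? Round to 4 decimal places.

P = 1/(1+e^{-1.9760}) = 0.8783
P(1−P) = 0.8783 × 0.1217 = 0.1069
I = a² × P(1−P) = 1.9² × 0.1069 = 0.38600

0.3860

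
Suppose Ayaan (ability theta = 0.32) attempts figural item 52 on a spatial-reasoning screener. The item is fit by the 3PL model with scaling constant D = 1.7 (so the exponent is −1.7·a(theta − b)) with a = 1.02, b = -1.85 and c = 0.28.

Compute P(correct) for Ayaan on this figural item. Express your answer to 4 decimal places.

P(theta) = c + (1 − c) · 1 / (1 + exp(−D·a(theta − b)))
Exponent: 1.7 × 1.02 × (0.32 − (-1.85)) = 3.7628
1/(1 + e^{-3.7628}) = 0.9773
P = 0.28 + 0.72 × 0.9773 = 0.9837

0.9837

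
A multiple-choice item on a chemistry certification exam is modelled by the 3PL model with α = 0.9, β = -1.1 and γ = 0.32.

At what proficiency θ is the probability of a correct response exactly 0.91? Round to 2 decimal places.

P(θ) = γ + (1 − γ) · 1 / (1 + exp(−α(θ − β)))
Remove guessing floor: (0.91 − 0.32)/(1 − 0.32) = 0.8676
logit = ln(0.8676/0.1324) = 1.8803
θ = β + logit/(α) = -1.1 + 1.8803/0.9000 = 0.9892

0.99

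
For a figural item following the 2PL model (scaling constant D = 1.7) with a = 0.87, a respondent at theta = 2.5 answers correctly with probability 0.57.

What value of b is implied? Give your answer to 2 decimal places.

P(theta) = 1 / (1 + exp(−D·a(theta − b)))
logit(0.57) = ln(0.57/0.43) = 0.2819
b = theta − logit/(1.7·a) = 2.5 − 0.2819/1.4790 = 2.3094

2.31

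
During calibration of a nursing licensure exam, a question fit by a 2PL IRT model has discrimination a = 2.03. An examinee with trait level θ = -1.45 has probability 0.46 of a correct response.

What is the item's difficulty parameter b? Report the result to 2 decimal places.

-1.37

P(θ) = 1 / (1 + exp(−a(θ − b)))
logit(0.46) = ln(0.46/0.54) = -0.1603
b = θ − logit/(a) = -1.45 − (-0.1603)/2.0300 = -1.3710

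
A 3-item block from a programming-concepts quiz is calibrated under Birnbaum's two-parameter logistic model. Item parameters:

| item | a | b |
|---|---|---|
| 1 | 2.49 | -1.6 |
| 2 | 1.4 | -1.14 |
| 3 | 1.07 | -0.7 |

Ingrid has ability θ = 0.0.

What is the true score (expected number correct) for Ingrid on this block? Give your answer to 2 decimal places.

2.49

P(θ) = 1 / (1 + exp(−a(θ − b)))
P_1 = 1/(1+e^{-3.9840}) = 0.9817
P_2 = 1/(1+e^{-1.5960}) = 0.8315
P_3 = 1/(1+e^{-0.7490}) = 0.6790
E[score] = 0.9817 + 0.8315 + 0.6790 = 2.4921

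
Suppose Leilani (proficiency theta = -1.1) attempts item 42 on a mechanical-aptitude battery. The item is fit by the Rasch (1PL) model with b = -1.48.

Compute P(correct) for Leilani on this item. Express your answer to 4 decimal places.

P(theta) = 1 / (1 + exp(−(theta − b)))
Exponent: (-1.1 − (-1.48)) = 0.3800
1/(1 + e^{-0.3800}) = 0.5939
P = 0.5939

0.5939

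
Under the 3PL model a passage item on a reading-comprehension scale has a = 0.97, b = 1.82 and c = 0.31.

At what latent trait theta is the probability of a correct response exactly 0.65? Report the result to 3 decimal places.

P(theta) = c + (1 − c) · 1 / (1 + exp(−a(theta − b)))
Remove guessing floor: (0.65 − 0.31)/(1 − 0.31) = 0.4928
logit = ln(0.4928/0.5072) = -0.0290
theta = b + logit/(a) = 1.82 + (-0.0290)/0.9700 = 1.7901

1.790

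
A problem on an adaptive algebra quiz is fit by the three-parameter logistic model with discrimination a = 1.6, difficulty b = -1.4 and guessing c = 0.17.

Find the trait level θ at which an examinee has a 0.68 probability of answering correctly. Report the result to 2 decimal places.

-1.11

P(θ) = c + (1 − c) · 1 / (1 + exp(−a(θ − b)))
Remove guessing floor: (0.68 − 0.17)/(1 − 0.17) = 0.6145
logit = ln(0.6145/0.3855) = 0.4661
θ = b + logit/(a) = -1.4 + 0.4661/1.6000 = -1.1087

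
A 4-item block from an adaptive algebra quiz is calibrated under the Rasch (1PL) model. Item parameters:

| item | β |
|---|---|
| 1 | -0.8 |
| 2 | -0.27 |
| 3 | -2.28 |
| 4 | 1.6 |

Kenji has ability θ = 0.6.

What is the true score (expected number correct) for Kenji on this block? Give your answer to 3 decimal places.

P(θ) = 1 / (1 + exp(−(θ − β)))
P_1 = 1/(1+e^{-1.4000}) = 0.8022
P_2 = 1/(1+e^{-0.8700}) = 0.7047
P_3 = 1/(1+e^{-2.8800}) = 0.9468
P_4 = 1/(1+e^{1.0000}) = 0.2689
E[score] = 0.8022 + 0.7047 + 0.9468 + 0.2689 = 2.7227

2.723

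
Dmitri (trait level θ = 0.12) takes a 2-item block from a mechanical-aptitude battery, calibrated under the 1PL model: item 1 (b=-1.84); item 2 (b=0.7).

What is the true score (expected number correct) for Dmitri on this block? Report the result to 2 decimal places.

P(θ) = 1 / (1 + exp(−(θ − b)))
P_1 = 1/(1+e^{-1.9600}) = 0.8765
P_2 = 1/(1+e^{0.5800}) = 0.3589
E[score] = 0.8765 + 0.3589 = 1.2355

1.24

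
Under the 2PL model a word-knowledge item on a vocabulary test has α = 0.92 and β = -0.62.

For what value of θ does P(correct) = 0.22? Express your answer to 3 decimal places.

-1.996

P(θ) = 1 / (1 + exp(−α(θ − β)))
logit = ln(0.2200/0.7800) = -1.2657
θ = β + logit/(α) = -0.62 + (-1.2657)/0.9200 = -1.9957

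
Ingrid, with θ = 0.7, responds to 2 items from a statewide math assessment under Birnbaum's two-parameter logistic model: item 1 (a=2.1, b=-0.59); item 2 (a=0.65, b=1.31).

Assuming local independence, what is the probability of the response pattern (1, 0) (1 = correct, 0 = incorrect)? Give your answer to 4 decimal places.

P(θ) = 1 / (1 + exp(−a(θ − b)))
P_1 = 1/(1+e^{-2.7090}) = 0.9376
P_2 = 1/(1+e^{0.3965}) = 0.4022
L = P_1 × (1−P_2) = 0.9376 × 0.5978 = 0.56051

0.5605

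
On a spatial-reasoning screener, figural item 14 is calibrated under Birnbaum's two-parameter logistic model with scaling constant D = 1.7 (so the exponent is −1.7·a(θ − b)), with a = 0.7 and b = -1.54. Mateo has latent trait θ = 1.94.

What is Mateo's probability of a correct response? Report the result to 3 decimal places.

0.984

P(θ) = 1 / (1 + exp(−D·a(θ − b)))
Exponent: 1.7 × 0.7 × (1.94 − (-1.54)) = 4.1412
1/(1 + e^{-4.1412}) = 0.9843
P = 0.9843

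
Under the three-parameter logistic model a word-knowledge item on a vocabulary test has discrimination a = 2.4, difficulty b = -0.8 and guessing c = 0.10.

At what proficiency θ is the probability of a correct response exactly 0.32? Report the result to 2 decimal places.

P(θ) = c + (1 − c) · 1 / (1 + exp(−a(θ − b)))
Remove guessing floor: (0.32 − 0.10)/(1 − 0.10) = 0.2444
logit = ln(0.2444/0.7556) = -1.1285
θ = b + logit/(a) = -0.8 + (-1.1285)/2.4000 = -1.2702

-1.27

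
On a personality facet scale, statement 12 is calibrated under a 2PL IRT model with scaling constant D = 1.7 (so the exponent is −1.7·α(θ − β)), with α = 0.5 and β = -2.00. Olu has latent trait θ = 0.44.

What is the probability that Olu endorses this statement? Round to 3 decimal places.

P(θ) = 1 / (1 + exp(−D·α(θ − β)))
Exponent: 1.7 × 0.5 × (0.44 − (-2.00)) = 2.0740
1/(1 + e^{-2.0740}) = 0.8884
P = 0.8884

0.888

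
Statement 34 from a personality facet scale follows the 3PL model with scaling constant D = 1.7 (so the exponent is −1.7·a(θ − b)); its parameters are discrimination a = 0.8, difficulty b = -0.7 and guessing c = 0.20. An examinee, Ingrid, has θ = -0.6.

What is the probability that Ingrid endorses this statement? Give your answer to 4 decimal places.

P(θ) = c + (1 − c) · 1 / (1 + exp(−D·a(θ − b)))
Exponent: 1.7 × 0.8 × (-0.6 − (-0.7)) = 0.1360
1/(1 + e^{-0.1360}) = 0.5339
P = 0.20 + 0.80 × 0.5339 = 0.6272

0.6272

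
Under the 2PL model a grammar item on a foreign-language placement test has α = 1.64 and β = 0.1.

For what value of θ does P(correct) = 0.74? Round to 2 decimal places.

0.74

P(θ) = 1 / (1 + exp(−α(θ − β)))
logit = ln(0.7400/0.2600) = 1.0460
θ = β + logit/(α) = 0.1 + 1.0460/1.6400 = 0.7378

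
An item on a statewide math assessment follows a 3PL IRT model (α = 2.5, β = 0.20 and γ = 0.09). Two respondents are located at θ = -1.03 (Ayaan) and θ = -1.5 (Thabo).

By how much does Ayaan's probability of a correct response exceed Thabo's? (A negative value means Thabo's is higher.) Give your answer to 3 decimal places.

P(θ) = γ + (1 − γ) · 1 / (1 + exp(−α(θ − β)))
P(Ayaan) = 0.1302  [exponent -3.0750]
P(Thabo) = 0.1028  [exponent -4.2500]
Difference = 0.1302 − 0.1028 = 0.0274

0.027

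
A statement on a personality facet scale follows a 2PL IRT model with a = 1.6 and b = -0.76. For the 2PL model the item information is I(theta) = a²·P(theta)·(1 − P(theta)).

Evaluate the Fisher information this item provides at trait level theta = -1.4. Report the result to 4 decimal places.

P = 1/(1+e^{1.0240}) = 0.2642
P(1−P) = 0.2642 × 0.7358 = 0.1944
I = a² × P(1−P) = 1.6² × 0.1944 = 0.49772

0.4977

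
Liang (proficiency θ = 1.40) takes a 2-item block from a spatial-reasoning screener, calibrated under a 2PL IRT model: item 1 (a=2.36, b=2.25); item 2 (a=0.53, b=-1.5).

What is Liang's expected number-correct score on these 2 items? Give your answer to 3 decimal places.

0.942

P(θ) = 1 / (1 + exp(−a(θ − b)))
P_1 = 1/(1+e^{2.0060}) = 0.1186
P_2 = 1/(1+e^{-1.5370}) = 0.8230
E[score] = 0.1186 + 0.8230 = 0.9416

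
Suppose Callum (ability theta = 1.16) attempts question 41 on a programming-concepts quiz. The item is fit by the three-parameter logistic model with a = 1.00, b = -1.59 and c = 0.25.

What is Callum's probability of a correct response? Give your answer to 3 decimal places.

0.955

P(theta) = c + (1 − c) · 1 / (1 + exp(−a(theta − b)))
Exponent: 1.00 × (1.16 − (-1.59)) = 2.7500
1/(1 + e^{-2.7500}) = 0.9399
P = 0.25 + 0.75 × 0.9399 = 0.9549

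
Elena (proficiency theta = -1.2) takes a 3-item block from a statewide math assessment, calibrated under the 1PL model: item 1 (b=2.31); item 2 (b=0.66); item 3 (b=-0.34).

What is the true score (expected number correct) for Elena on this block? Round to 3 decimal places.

P(theta) = 1 / (1 + exp(−(theta − b)))
P_1 = 1/(1+e^{3.5100}) = 0.0290
P_2 = 1/(1+e^{1.8600}) = 0.1347
P_3 = 1/(1+e^{0.8600}) = 0.2973
E[score] = 0.0290 + 0.1347 + 0.2973 = 0.4611

0.461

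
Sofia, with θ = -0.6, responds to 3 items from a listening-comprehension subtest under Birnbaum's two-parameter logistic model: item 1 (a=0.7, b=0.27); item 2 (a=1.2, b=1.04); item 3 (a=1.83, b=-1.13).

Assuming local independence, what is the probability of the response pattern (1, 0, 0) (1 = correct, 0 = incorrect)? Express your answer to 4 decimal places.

P(θ) = 1 / (1 + exp(−a(θ − b)))
P_1 = 1/(1+e^{0.6090}) = 0.3523
P_2 = 1/(1+e^{1.9680}) = 0.1226
P_3 = 1/(1+e^{-0.9699}) = 0.7251
L = P_1 × (1−P_2) × (1−P_3) = 0.3523 × 0.8774 × 0.2749 = 0.08497

0.0850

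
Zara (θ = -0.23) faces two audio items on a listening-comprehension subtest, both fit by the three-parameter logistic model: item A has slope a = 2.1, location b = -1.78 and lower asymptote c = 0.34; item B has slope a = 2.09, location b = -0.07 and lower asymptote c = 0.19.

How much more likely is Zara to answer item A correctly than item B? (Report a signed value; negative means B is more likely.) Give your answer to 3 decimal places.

0.448

P(θ) = c + (1 − c) · 1 / (1 + exp(−a(θ − b)))
P_A = 0.9755
P_B = 0.5279
P_A − P_B = 0.4476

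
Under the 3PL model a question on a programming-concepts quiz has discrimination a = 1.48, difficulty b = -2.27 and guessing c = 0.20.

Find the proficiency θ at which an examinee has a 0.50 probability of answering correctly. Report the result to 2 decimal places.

-2.62

P(θ) = c + (1 − c) · 1 / (1 + exp(−a(θ − b)))
Remove guessing floor: (0.50 − 0.20)/(1 − 0.20) = 0.3750
logit = ln(0.3750/0.6250) = -0.5108
θ = b + logit/(a) = -2.27 + (-0.5108)/1.4800 = -2.6152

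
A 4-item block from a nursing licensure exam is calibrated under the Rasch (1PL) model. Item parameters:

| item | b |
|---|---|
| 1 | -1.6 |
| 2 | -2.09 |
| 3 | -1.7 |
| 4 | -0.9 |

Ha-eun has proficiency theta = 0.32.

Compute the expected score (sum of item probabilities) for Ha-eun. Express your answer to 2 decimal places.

3.44

P(theta) = 1 / (1 + exp(−(theta − b)))
P_1 = 1/(1+e^{-1.9200}) = 0.8721
P_2 = 1/(1+e^{-2.4100}) = 0.9176
P_3 = 1/(1+e^{-2.0200}) = 0.8829
P_4 = 1/(1+e^{-1.2200}) = 0.7721
E[score] = 0.8721 + 0.9176 + 0.8829 + 0.7721 = 3.4447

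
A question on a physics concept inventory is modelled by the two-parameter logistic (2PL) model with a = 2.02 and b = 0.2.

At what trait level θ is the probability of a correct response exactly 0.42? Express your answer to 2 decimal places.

0.04

P(θ) = 1 / (1 + exp(−a(θ − b)))
logit = ln(0.4200/0.5800) = -0.3228
θ = b + logit/(a) = 0.2 + (-0.3228)/2.0200 = 0.0402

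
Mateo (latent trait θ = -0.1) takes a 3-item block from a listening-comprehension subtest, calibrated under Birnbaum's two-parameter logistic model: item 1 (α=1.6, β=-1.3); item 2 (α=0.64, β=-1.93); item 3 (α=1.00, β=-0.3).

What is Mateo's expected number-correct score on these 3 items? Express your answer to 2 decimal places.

P(θ) = 1 / (1 + exp(−α(θ − β)))
P_1 = 1/(1+e^{-1.9200}) = 0.8721
P_2 = 1/(1+e^{-1.1712}) = 0.7634
P_3 = 1/(1+e^{-0.2000}) = 0.5498
E[score] = 0.8721 + 0.7634 + 0.5498 = 2.1853

2.19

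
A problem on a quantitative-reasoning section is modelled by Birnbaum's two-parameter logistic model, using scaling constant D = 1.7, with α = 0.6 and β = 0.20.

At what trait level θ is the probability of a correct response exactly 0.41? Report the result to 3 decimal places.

P(θ) = 1 / (1 + exp(−D·α(θ − β)))
logit = ln(0.4100/0.5900) = -0.3640
θ = β + logit/(1.7·α) = 0.20 + (-0.3640)/1.0200 = -0.1568

-0.157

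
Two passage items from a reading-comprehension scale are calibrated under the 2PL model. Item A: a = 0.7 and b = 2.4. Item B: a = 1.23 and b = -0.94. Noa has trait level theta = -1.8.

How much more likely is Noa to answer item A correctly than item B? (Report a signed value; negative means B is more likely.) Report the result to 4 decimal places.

-0.2075

P(theta) = 1 / (1 + exp(−a(theta − b)))
P_A = 0.0502
P_B = 0.2577
P_A − P_B = -0.2075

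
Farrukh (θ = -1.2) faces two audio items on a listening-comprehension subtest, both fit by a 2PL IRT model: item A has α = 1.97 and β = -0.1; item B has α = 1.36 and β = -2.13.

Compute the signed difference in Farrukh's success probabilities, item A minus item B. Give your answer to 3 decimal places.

-0.677

P(θ) = 1 / (1 + exp(−α(θ − β)))
P_A = 0.1028
P_B = 0.7799
P_A − P_B = -0.6771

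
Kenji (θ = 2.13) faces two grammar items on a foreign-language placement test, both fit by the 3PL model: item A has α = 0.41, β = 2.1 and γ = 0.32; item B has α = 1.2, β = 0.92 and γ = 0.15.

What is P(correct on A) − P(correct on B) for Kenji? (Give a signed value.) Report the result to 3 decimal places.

-0.177

P(θ) = γ + (1 − γ) · 1 / (1 + exp(−α(θ − β)))
P_A = 0.6621
P_B = 0.8388
P_A − P_B = -0.1767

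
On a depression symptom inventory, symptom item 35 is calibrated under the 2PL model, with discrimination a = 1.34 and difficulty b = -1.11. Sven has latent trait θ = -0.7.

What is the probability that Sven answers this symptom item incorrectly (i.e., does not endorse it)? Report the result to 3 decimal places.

P(θ) = 1 / (1 + exp(−a(θ − b)))
Exponent: 1.34 × (-0.7 − (-1.11)) = 0.5494
1/(1 + e^{-0.5494}) = 0.6340
P(incorrect) = 1 − 0.6340 = 0.3660

0.366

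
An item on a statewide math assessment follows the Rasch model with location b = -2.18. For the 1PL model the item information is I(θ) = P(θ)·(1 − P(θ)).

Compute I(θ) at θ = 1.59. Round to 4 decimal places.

0.0220

P = 1/(1+e^{-3.7700}) = 0.9775
P(1−P) = 0.9775 × 0.0225 = 0.0220
I = P(1−P) = 0.02202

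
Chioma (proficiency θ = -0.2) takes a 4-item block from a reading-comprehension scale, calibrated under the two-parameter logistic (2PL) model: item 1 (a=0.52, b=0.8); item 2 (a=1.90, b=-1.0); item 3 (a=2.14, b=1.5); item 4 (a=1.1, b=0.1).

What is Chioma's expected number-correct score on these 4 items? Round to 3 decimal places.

1.637

P(θ) = 1 / (1 + exp(−a(θ − b)))
P_1 = 1/(1+e^{0.5200}) = 0.3729
P_2 = 1/(1+e^{-1.5200}) = 0.8205
P_3 = 1/(1+e^{3.6380}) = 0.0256
P_4 = 1/(1+e^{0.3300}) = 0.4182
E[score] = 0.3729 + 0.8205 + 0.0256 + 0.4182 = 1.6373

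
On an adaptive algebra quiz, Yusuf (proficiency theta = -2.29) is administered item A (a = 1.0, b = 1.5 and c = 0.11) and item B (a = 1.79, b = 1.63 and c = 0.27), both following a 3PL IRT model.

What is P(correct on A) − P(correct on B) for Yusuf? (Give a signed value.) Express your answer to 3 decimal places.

-0.141

P(theta) = c + (1 − c) · 1 / (1 + exp(−a(theta − b)))
P_A = 0.1297
P_B = 0.2707
P_A − P_B = -0.1410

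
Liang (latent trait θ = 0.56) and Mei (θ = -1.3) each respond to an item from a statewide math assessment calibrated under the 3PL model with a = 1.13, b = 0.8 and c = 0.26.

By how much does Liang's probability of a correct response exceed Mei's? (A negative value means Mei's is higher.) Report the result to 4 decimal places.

P(θ) = c + (1 − c) · 1 / (1 + exp(−a(θ − b)))
P(Liang) = 0.5801  [exponent -0.2712]
P(Mei) = 0.3231  [exponent -2.3730]
Difference = 0.5801 − 0.3231 = 0.2570

0.2570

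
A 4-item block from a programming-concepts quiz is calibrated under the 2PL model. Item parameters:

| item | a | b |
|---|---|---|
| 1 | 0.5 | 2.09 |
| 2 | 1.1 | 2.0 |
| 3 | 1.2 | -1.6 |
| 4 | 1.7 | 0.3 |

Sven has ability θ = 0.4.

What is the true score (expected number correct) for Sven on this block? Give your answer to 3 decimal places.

1.906

P(θ) = 1 / (1 + exp(−a(θ − b)))
P_1 = 1/(1+e^{0.8450}) = 0.3005
P_2 = 1/(1+e^{1.7600}) = 0.1468
P_3 = 1/(1+e^{-2.4000}) = 0.9168
P_4 = 1/(1+e^{-0.1700}) = 0.5424
E[score] = 0.3005 + 0.1468 + 0.9168 + 0.5424 = 1.9065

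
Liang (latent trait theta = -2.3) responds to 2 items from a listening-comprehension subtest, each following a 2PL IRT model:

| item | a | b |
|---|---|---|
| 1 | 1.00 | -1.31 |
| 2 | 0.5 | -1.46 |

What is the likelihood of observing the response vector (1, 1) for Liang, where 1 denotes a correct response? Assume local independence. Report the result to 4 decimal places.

0.1074

P(theta) = 1 / (1 + exp(−a(theta − b)))
P_1 = 1/(1+e^{0.9900}) = 0.2709
P_2 = 1/(1+e^{0.4200}) = 0.3965
L = P_1 × P_2 = 0.2709 × 0.3965 = 0.10742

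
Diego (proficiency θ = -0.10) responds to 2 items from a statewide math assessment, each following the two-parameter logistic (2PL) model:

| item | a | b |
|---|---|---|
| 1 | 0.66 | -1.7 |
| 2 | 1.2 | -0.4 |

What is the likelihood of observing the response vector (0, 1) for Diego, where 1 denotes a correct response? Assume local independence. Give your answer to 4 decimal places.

0.1520

P(θ) = 1 / (1 + exp(−a(θ − b)))
P_1 = 1/(1+e^{-1.0560}) = 0.7419
P_2 = 1/(1+e^{-0.3600}) = 0.5890
L = (1−P_1) × P_2 = 0.2581 × 0.5890 = 0.15202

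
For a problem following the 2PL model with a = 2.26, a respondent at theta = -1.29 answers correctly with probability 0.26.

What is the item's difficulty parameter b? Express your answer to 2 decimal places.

P(theta) = 1 / (1 + exp(−a(theta − b)))
logit(0.26) = ln(0.26/0.74) = -1.0460
b = theta − logit/(a) = -1.29 − (-1.0460)/2.2600 = -0.8272

-0.83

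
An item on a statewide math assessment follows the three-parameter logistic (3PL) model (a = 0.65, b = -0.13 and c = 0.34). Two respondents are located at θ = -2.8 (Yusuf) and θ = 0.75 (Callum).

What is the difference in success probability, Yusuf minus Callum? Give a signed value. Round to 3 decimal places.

P(θ) = c + (1 − c) · 1 / (1 + exp(−a(θ − b)))
P(Yusuf) = 0.4389  [exponent -1.7355]
P(Callum) = 0.7619  [exponent 0.5720]
Difference = 0.4389 − 0.7619 = -0.3230

-0.323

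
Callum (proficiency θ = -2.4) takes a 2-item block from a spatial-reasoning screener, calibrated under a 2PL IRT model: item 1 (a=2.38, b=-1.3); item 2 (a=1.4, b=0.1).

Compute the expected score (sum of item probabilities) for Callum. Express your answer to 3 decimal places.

P(θ) = 1 / (1 + exp(−a(θ − b)))
P_1 = 1/(1+e^{2.6180}) = 0.0680
P_2 = 1/(1+e^{3.5000}) = 0.0293
E[score] = 0.0680 + 0.0293 = 0.0973

0.097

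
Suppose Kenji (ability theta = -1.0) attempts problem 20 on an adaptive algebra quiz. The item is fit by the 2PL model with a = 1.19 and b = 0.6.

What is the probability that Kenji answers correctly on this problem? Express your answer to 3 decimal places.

P(theta) = 1 / (1 + exp(−a(theta − b)))
Exponent: 1.19 × (-1.0 − 0.6) = -1.9040
1/(1 + e^{1.9040}) = 0.1297

0.130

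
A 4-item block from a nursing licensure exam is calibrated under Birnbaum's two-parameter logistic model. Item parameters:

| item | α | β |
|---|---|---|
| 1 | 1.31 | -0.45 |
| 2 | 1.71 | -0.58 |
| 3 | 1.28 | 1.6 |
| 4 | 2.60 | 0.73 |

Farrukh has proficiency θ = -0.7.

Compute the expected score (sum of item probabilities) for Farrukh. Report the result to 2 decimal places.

P(θ) = 1 / (1 + exp(−α(θ − β)))
P_1 = 1/(1+e^{0.3275}) = 0.4188
P_2 = 1/(1+e^{0.2052}) = 0.4489
P_3 = 1/(1+e^{2.9440}) = 0.0500
P_4 = 1/(1+e^{3.7180}) = 0.0237
E[score] = 0.4188 + 0.4489 + 0.0500 + 0.0237 = 0.9415

0.94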